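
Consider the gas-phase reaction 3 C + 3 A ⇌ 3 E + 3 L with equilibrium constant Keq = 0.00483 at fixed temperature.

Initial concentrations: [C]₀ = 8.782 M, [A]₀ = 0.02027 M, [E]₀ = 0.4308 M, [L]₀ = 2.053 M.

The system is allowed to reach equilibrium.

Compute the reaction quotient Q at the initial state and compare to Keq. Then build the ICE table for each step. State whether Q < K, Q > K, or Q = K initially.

Q₀ = 122.6; Q > K (proceeds reverse)

Q₀ = 122.6 vs Keq = 0.00483 ⇒ Q>K, reverse
Step 1:
                  C         A         E         L
  Initial     8.782   0.02027    0.4308     2.053
  Change     0.2258    0.2258   -0.2258   -0.2258
  Equil       9.008     0.246     0.205     1.827
  solve Keq expr → x = -0.07526; check Q = 0.00483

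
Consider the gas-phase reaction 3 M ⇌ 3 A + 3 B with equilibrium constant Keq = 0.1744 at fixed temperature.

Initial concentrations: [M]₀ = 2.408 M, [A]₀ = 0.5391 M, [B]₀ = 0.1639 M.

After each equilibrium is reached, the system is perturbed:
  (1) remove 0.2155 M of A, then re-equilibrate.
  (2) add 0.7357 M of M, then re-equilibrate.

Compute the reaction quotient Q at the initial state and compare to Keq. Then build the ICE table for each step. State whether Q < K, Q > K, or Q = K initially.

Q₀ = 4.9406e-05 vs Keq = 0.1744 ⇒ Q<K, forward
Step 1:
                    M           A           B
  Initial       2.408      0.5391      0.1639
  Change      -0.6556      0.6556      0.6556
  Equil         1.752       1.195      0.8195
  solve Keq expr → x = 0.2185; check Q = 0.1744
Then remove 0.2155 M of A.
Step 2:
                    M           A           B
  Initial       1.752      0.9792      0.8195
  Change     -0.07267     0.07267     0.07267
  Equil          1.68       1.052      0.8922
  solve Keq expr → x = 0.02422; check Q = 0.1744
Then add 0.7357 M of M.
Step 3:
                    M           A           B
  Initial       2.415       1.052      0.8922
  Change      -0.1547      0.1547      0.1547
  Equil         2.261       1.207       1.047
  solve Keq expr → x = 0.05156; check Q = 0.1744

Q₀ = 4.9406e-05; Q < K (proceeds forward)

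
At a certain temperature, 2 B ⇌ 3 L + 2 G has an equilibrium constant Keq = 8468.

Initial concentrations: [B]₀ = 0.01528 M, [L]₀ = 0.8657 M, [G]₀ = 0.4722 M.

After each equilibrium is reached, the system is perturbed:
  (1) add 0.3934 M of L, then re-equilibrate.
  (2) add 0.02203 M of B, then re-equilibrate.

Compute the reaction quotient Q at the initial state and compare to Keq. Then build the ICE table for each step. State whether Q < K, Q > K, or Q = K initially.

Q₀ = 619.6; Q < K (proceeds forward)

Q₀ = 619.6 vs Keq = 8468 ⇒ Q<K, forward
Step 1:
                  B         L         G
  init      0.01528    0.8657    0.4722
  Δ        -0.01093    0.0164   0.01093
  eq        0.00435    0.8821    0.4831
  solve Keq expr → x = 0.005465; check Q = 8468
Then add 0.3934 M of L.
Step 2:
                  B         L         G
  init      0.00435     1.275    0.4831
  Δ        0.003123 -0.004685 -0.003123
  eq       0.007473     1.271      0.48
  solve Keq expr → x = -0.001562; check Q = 8468
Then add 0.02203 M of B.
Step 3:
                  B         L         G
  init       0.0295     1.271      0.48
  Δ         -0.0214    0.0321    0.0214
  eq       0.008103     1.303    0.5014
  solve Keq expr → x = 0.0107; check Q = 8468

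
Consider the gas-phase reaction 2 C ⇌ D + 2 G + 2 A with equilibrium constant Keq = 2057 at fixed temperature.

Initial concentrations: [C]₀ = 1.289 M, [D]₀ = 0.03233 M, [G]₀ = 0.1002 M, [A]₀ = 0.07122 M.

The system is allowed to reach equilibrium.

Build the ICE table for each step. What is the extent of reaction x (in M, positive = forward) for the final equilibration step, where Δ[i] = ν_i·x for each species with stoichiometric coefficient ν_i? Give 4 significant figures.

Q₀ = 9.9092e-07 vs Keq = 2057 ⇒ Q<K, forward
Step 1:
                    C           D           G           A
  I             1.289     0.03233      0.1002     0.07122
  C            -1.257      0.6284       1.257       1.257
  E           0.03229      0.6607       1.357       1.328
  solve Keq expr → x = 0.6284; check Q = 2057

x = 0.6284 M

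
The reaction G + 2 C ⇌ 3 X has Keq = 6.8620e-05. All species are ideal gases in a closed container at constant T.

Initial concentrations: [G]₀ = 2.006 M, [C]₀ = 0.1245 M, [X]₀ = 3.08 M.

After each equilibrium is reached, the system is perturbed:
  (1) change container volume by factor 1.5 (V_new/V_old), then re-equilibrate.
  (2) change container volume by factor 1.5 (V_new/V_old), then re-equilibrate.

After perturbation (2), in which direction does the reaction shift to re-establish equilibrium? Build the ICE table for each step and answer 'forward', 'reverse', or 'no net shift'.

Q₀ = 939.7 vs Keq = 6.8620e-05 ⇒ Q>K, reverse
Step 1:
                   G          C          X
  I            2.006     0.1245       3.08
  C           0.9943      1.989     -2.983
  E                3      2.113    0.09723
  solve Keq expr → x = -0.9943; check Q = 6.8620e-05
Then change container volume by factor 1.5 (V_new/V_old).
Step 2:
                   G          C          X
  I                2      1.409    0.06482
  C                0          0          0
  E                2      1.409    0.06482
  solve Keq expr → x = 0; check Q = 6.8620e-05
Then change container volume by factor 1.5 (V_new/V_old).
Step 3:
                   G          C          X
  I            1.333     0.9391    0.04321
  C                0          0          0
  E            1.333     0.9391    0.04321
  solve Keq expr → x = 0; check Q = 6.8620e-05

Direction: no net shift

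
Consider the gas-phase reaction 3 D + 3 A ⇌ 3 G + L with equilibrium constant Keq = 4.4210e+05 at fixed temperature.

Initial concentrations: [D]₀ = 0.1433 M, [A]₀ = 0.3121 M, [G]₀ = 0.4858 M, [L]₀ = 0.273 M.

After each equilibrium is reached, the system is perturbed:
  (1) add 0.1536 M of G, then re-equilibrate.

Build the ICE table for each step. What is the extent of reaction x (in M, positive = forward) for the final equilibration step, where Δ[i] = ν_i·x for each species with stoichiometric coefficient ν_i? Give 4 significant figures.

Q₀ = 349.9 vs Keq = 4.4210e+05 ⇒ Q<K, forward
Step 1:
                  D         A         G         L
  I          0.1433    0.3121    0.4858     0.273
  C          -0.116    -0.116     0.116   0.03866
  E         0.02731    0.1961    0.6018    0.3117
  solve Keq expr → x = 0.03866; check Q = 4.4210e+05
Then add 0.1536 M of G.
Step 2:
                  D         A         G         L
  I         0.02731    0.1961    0.7554    0.3117
  C        0.005687  0.005687 -0.005687 -0.001896
  E           0.033    0.2018    0.7497    0.3098
  solve Keq expr → x = -0.001896; check Q = 4.4210e+05

x = -0.001896 M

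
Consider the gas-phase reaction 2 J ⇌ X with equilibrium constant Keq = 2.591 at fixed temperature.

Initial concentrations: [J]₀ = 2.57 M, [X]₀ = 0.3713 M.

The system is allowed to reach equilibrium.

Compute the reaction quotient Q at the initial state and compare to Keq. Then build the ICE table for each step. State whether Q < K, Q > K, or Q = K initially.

Q₀ = 0.05622 vs Keq = 2.591 ⇒ Q<K, forward
Step 1:
                   J          X
  init          2.57     0.3713
  Δ           -1.861     0.9306
  eq          0.7088      1.302
  solve Keq expr → x = 0.9306; check Q = 2.591

Q₀ = 0.05622; Q < K (proceeds forward)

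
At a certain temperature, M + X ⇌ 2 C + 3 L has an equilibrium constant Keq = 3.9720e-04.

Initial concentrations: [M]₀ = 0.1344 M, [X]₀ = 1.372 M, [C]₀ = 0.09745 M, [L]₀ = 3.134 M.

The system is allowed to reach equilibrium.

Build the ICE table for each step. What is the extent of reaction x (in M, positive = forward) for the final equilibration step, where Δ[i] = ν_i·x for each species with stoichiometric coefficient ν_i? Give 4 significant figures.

Q₀ = 1.585 vs Keq = 3.9720e-04 ⇒ Q>K, reverse
Step 1:
                  M         X         C         L
  init       0.1344     1.372   0.09745     3.134
  Δ         0.04775   0.04775  -0.09549   -0.1432
  eq         0.1821      1.42   0.00196     2.991
  solve Keq expr → x = -0.04775; check Q = 3.9720e-04

x = -0.04775 M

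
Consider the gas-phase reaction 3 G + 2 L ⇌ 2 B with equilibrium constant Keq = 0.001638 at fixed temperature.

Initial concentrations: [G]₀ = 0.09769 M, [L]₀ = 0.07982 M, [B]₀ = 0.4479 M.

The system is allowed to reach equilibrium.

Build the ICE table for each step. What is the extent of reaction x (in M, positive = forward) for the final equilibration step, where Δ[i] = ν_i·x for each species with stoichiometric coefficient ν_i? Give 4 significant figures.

x = -0.2172 M

Q₀ = 3.3774e+04 vs Keq = 0.001638 ⇒ Q>K, reverse
Step 1:
                   G          L          B
  init       0.09769    0.07982     0.4479
  Δ           0.6516     0.4344    -0.4344
  eq          0.7493     0.5142     0.0135
  solve Keq expr → x = -0.2172; check Q = 0.001638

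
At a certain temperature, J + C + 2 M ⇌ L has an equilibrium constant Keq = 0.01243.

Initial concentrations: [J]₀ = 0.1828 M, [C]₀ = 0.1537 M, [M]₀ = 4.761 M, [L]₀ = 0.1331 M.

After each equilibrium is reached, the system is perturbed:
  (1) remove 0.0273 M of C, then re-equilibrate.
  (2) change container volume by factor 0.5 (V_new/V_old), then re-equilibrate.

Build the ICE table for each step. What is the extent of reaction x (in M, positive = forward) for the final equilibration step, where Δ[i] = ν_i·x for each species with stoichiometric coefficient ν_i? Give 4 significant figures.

x = 0.1362 M

Q₀ = 0.209 vs Keq = 0.01243 ⇒ Q>K, reverse
Step 1:
                  J         C         M         L
  init       0.1828    0.1537     4.761    0.1331
  Δ          0.1094    0.1094    0.2188   -0.1094
  eq         0.2922    0.2631      4.98    0.0237
  solve Keq expr → x = -0.1094; check Q = 0.01243
Then remove 0.0273 M of C.
Step 2:
                  J         C         M         L
  init       0.2922    0.2358      4.98    0.0237
  Δ        0.002083  0.002083  0.004165 -0.002083
  eq         0.2943    0.2379     4.984   0.02162
  solve Keq expr → x = -0.002083; check Q = 0.01243
Then change container volume by factor 0.5 (V_new/V_old).
Step 3:
                  J         C         M         L
  init       0.5886    0.4758     9.968   0.04323
  Δ         -0.1362   -0.1362   -0.2725    0.1362
  eq         0.4523    0.3395     9.695    0.1795
  solve Keq expr → x = 0.1362; check Q = 0.01243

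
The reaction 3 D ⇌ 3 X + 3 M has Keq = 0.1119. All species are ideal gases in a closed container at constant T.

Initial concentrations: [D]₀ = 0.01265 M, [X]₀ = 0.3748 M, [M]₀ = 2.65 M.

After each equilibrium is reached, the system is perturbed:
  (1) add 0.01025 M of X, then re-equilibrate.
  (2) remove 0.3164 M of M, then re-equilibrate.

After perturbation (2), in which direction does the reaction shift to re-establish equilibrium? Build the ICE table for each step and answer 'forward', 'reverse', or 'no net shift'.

Q₀ = 4.8402e+05 vs Keq = 0.1119 ⇒ Q>K, reverse
Step 1:
                    D           X           M
  init        0.01265      0.3748        2.65
  Δ            0.3087     -0.3087     -0.3087
  eq           0.3213     0.06613       2.341
  solve Keq expr → x = -0.1029; check Q = 0.1119
Then add 0.01025 M of X.
Step 2:
                    D           X           M
  init         0.3213     0.07638       2.341
  Δ            0.0083     -0.0083     -0.0083
  eq           0.3296     0.06808       2.333
  solve Keq expr → x = -0.002767; check Q = 0.1119
Then remove 0.3164 M of M.
Step 3:
                    D           X           M
  init         0.3296     0.06808       2.017
  Δ         -0.008366    0.008366    0.008366
  eq           0.3213     0.07645       2.025
  solve Keq expr → x = 0.002789; check Q = 0.1119

Direction: forward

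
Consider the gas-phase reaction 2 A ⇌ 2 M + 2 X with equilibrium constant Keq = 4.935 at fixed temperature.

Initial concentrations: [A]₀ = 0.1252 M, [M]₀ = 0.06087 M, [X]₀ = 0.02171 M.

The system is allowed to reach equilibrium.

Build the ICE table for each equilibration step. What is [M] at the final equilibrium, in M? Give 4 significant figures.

[M]_eq = 0.1753 M

Q₀ = 1.1141e-04 vs Keq = 4.935 ⇒ Q<K, forward
Step 1:
                    A           M           X
  Initial      0.1252     0.06087     0.02171
  Change      -0.1145      0.1145      0.1145
  Equil       0.01075      0.1753      0.1362
  solve Keq expr → x = 0.05723; check Q = 4.935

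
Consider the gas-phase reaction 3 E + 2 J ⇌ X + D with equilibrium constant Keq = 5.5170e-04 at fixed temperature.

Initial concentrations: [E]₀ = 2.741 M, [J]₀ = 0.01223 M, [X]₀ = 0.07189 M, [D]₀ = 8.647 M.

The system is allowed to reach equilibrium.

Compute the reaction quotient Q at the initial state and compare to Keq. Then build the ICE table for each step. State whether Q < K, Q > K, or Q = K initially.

Q₀ = 201.8 vs Keq = 5.5170e-04 ⇒ Q>K, reverse
Step 1:
                  E         J         X         D
  init        2.741   0.01223   0.07189     8.647
  Δ          0.2155    0.1437  -0.07185  -0.07185
  eq          2.957    0.1559 4.0427e-05     8.575
  solve Keq expr → x = -0.07185; check Q = 5.5170e-04

Q₀ = 201.8; Q > K (proceeds reverse)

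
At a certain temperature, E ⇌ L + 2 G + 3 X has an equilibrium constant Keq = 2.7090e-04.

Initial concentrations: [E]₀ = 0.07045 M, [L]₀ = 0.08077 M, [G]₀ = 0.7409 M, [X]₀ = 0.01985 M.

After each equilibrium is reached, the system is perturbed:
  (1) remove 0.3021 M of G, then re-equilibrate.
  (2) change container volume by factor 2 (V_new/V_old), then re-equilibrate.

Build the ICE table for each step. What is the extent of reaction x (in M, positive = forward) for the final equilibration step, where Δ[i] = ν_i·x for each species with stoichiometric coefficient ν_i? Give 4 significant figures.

x = 0.01429 M

Q₀ = 4.9223e-06 vs Keq = 2.7090e-04 ⇒ Q<K, forward
Step 1:
                    E           L           G           X
  init        0.07045     0.08077      0.7409     0.01985
  Δ          -0.01481     0.01481     0.02962     0.04443
  eq          0.05564     0.09558      0.7705     0.06428
  solve Keq expr → x = 0.01481; check Q = 2.7090e-04
Then remove 0.3021 M of G.
Step 2:
                    E           L           G           X
  init        0.05564     0.09558      0.4684     0.06428
  Δ         -0.006198    0.006198      0.0124     0.01859
  eq          0.04944      0.1018      0.4808     0.08288
  solve Keq expr → x = 0.006198; check Q = 2.7090e-04
Then change container volume by factor 2 (V_new/V_old).
Step 3:
                    E           L           G           X
  init        0.02472     0.05089      0.2404     0.04144
  Δ          -0.01429     0.01429     0.02858     0.04287
  eq          0.01043     0.06518       0.269     0.08431
  solve Keq expr → x = 0.01429; check Q = 2.7090e-04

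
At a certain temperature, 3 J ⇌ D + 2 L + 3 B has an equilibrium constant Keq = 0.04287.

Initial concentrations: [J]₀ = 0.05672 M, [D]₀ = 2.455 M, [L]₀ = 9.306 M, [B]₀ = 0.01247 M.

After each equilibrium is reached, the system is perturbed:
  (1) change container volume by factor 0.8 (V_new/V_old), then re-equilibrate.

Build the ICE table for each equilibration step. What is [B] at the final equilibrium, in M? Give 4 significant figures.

Q₀ = 2.259 vs Keq = 0.04287 ⇒ Q>K, reverse
Step 1:
                    J           D           L           B
  Initial     0.05672       2.455       9.306     0.01247
  Change     0.008635   -0.002878   -0.005756   -0.008635
  Equil       0.06535       2.452         9.3    0.003835
  solve Keq expr → x = -0.002878; check Q = 0.04287
Then change container volume by factor 0.8 (V_new/V_old).
Step 2:
                    J           D           L           B
  Initial     0.08169       3.065       11.63    0.004794
  Change   9.1561e-04 -3.0520e-04 -6.1041e-04 -9.1561e-04
  Equil       0.08261       3.065       11.62    0.003879
  solve Keq expr → x = -3.0520e-04; check Q = 0.04287

[B]_eq = 0.003879 M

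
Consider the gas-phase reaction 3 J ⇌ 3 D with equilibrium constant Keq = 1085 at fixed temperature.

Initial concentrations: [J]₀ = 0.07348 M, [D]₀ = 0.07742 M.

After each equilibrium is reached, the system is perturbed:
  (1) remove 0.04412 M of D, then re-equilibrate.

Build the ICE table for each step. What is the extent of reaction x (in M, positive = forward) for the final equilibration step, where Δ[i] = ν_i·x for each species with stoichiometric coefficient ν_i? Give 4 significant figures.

Q₀ = 1.17 vs Keq = 1085 ⇒ Q<K, forward
Step 1:
                   J          D
  I          0.07348    0.07742
  C          -0.0601     0.0601
  E          0.01338     0.1375
  solve Keq expr → x = 0.02003; check Q = 1085
Then remove 0.04412 M of D.
Step 2:
                   J          D
  I          0.01338     0.0934
  C        -0.003913   0.003913
  E          0.00947    0.09731
  solve Keq expr → x = 0.001304; check Q = 1085

x = 0.001304 M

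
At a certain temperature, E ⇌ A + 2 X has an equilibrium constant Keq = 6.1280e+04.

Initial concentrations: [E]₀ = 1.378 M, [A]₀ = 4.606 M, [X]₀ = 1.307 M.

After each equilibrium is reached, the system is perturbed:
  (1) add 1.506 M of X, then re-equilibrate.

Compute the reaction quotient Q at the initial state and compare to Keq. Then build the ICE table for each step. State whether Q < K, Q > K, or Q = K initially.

Q₀ = 5.71 vs Keq = 6.1280e+04 ⇒ Q<K, forward
Step 1:
                   E          A          X
  Initial      1.378      4.606      1.307
  Change      -1.376      1.376      2.753
  Equil     0.001609      5.982       4.06
  solve Keq expr → x = 1.376; check Q = 6.1280e+04
Then add 1.506 M of X.
Step 2:
                   E          A          X
  Initial   0.001609      5.982      5.566
  Change    0.001411  -0.001411  -0.002823
  Equil      0.00302      5.981      5.563
  solve Keq expr → x = -0.001411; check Q = 6.1280e+04

Q₀ = 5.71; Q < K (proceeds forward)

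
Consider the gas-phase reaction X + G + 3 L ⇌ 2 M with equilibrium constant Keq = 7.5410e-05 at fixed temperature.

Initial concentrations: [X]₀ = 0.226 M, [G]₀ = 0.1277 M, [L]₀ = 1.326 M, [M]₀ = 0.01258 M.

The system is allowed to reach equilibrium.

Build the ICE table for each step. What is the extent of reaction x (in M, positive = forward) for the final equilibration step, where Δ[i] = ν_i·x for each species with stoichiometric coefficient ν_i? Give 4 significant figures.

x = -0.005108 M

Q₀ = 0.002352 vs Keq = 7.5410e-05 ⇒ Q>K, reverse
Step 1:
                    X           G           L           M
  Initial       0.226      0.1277       1.326     0.01258
  Change     0.005108    0.005108     0.01532    -0.01022
  Equil        0.2311      0.1328       1.341    0.002363
  solve Keq expr → x = -0.005108; check Q = 7.5410e-05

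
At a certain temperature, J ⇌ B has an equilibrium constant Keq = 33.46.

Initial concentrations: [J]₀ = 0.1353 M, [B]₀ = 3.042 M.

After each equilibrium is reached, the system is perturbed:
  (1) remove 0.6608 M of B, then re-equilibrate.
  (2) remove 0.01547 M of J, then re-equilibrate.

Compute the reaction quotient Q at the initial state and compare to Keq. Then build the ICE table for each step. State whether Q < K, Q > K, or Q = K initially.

Q₀ = 22.48 vs Keq = 33.46 ⇒ Q<K, forward
Step 1:
                  J         B
  Initial    0.1353     3.042
  Change    -0.0431    0.0431
  Equil      0.0922     3.085
  solve Keq expr → x = 0.0431; check Q = 33.46
Then remove 0.6608 M of B.
Step 2:
                  J         B
  Initial    0.0922     2.424
  Change   -0.01918   0.01918
  Equil     0.07303     2.443
  solve Keq expr → x = 0.01918; check Q = 33.46
Then remove 0.01547 M of J.
Step 3:
                  J         B
  Initial   0.05756     2.443
  Change    0.01502  -0.01502
  Equil     0.07258     2.428
  solve Keq expr → x = -0.01502; check Q = 33.46

Q₀ = 22.48; Q < K (proceeds forward)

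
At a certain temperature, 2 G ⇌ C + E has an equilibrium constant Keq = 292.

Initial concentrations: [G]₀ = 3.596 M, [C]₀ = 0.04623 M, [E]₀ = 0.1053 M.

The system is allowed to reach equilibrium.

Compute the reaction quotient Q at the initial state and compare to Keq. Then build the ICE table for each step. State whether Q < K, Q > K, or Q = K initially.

Q₀ = 3.7645e-04 vs Keq = 292 ⇒ Q<K, forward
Step 1:
                  G         C         E
  Initial     3.596   0.04623    0.1053
  Change     -3.489     1.745     1.745
  Equil      0.1065     1.791      1.85
  solve Keq expr → x = 1.745; check Q = 292

Q₀ = 3.7645e-04; Q < K (proceeds forward)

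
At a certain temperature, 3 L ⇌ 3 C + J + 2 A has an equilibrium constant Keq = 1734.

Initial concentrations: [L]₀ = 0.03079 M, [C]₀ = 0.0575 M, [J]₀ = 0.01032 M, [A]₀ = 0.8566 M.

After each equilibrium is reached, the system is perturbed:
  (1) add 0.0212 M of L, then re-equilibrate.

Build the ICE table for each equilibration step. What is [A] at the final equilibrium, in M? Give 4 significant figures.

Q₀ = 0.04932 vs Keq = 1734 ⇒ Q<K, forward
Step 1:
                    L           C           J           A
  Initial     0.03079      0.0575     0.01032      0.8566
  Change       -0.029       0.029    0.009667     0.01933
  Equil      0.001789      0.0865     0.01999      0.8759
  solve Keq expr → x = 0.009667; check Q = 1734
Then add 0.0212 M of L.
Step 2:
                    L           C           J           A
  Initial     0.02299      0.0865     0.01999      0.8759
  Change     -0.02052     0.02052    0.006841     0.01368
  Equil      0.002467       0.107     0.02683      0.8896
  solve Keq expr → x = 0.006841; check Q = 1734

[A]_eq = 0.8896 M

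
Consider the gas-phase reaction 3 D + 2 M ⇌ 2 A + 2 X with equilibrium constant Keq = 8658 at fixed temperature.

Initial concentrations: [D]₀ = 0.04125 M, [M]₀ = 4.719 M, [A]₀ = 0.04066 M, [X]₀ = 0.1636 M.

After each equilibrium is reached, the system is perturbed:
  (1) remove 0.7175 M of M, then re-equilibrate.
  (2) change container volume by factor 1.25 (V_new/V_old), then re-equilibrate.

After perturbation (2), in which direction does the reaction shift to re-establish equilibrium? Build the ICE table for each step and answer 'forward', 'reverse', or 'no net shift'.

Q₀ = 0.02831 vs Keq = 8658 ⇒ Q<K, forward
Step 1:
                    D           M           A           X
  init        0.04125       4.719     0.04066      0.1636
  Δ           -0.0403    -0.02686     0.02686     0.02686
  eq       9.5381e-04       4.692     0.06752      0.1905
  solve Keq expr → x = 0.01343; check Q = 8658
Then remove 0.7175 M of M.
Step 2:
                    D           M           A           X
  init     9.5381e-04       3.975     0.06752      0.1905
  Δ        1.1052e-04  7.3681e-05 -7.3681e-05 -7.3681e-05
  eq         0.001064       3.975     0.06745      0.1904
  solve Keq expr → x = -3.6841e-05; check Q = 8658
Then change container volume by factor 1.25 (V_new/V_old).
Step 3:
                    D           M           A           X
  init     8.5147e-04        3.18     0.05396      0.1523
  Δ        6.5074e-05  4.3383e-05 -4.3383e-05 -4.3383e-05
  eq       9.1654e-04        3.18     0.05392      0.1523
  solve Keq expr → x = -2.1691e-05; check Q = 8658

Direction: reverse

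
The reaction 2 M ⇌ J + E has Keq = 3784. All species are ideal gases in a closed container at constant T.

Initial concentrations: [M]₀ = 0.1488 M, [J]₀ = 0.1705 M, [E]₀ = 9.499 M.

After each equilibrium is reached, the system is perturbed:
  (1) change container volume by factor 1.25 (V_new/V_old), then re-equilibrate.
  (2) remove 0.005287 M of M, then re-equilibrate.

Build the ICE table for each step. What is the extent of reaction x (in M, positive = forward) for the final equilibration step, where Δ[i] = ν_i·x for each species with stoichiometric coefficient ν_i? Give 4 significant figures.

x = -0.002575 M

Q₀ = 73.15 vs Keq = 3784 ⇒ Q<K, forward
Step 1:
                    M           J           E
  init         0.1488      0.1705       9.499
  Δ           -0.1245     0.06227     0.06227
  eq          0.02425      0.2328       9.561
  solve Keq expr → x = 0.06227; check Q = 3784
Then change container volume by factor 1.25 (V_new/V_old).
Step 2:
                    M           J           E
  init         0.0194      0.1862       7.649
  Δ                 0           0           0
  eq           0.0194      0.1862       7.649
  solve Keq expr → x = 0; check Q = 3784
Then remove 0.005287 M of M.
Step 3:
                    M           J           E
  init        0.01411      0.1862       7.649
  Δ          0.005149   -0.002575   -0.002575
  eq          0.01926      0.1836       7.646
  solve Keq expr → x = -0.002575; check Q = 3784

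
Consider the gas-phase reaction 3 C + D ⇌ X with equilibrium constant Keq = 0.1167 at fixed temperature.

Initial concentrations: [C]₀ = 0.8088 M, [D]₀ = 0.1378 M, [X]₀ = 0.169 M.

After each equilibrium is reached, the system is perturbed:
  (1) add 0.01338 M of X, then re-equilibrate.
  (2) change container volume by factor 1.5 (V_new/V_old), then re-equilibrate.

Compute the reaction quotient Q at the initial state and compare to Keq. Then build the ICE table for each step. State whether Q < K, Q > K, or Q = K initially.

Q₀ = 2.318 vs Keq = 0.1167 ⇒ Q>K, reverse
Step 1:
                   C          D          X
  Initial     0.8088     0.1378      0.169
  Change      0.3619     0.1206    -0.1206
  Equil        1.171     0.2584    0.04838
  solve Keq expr → x = -0.1206; check Q = 0.1167
Then add 0.01338 M of X.
Step 2:
                   C          D          X
  Initial      1.171     0.2584    0.06176
  Change     0.02541    0.00847   -0.00847
  Equil        1.196     0.2669    0.05329
  solve Keq expr → x = -0.00847; check Q = 0.1167
Then change container volume by factor 1.5 (V_new/V_old).
Step 3:
                   C          D          X
  Initial     0.7974     0.1779    0.03553
  Change     0.06237    0.02079   -0.02079
  Equil       0.8597     0.1987    0.01474
  solve Keq expr → x = -0.02079; check Q = 0.1167

Q₀ = 2.318; Q > K (proceeds reverse)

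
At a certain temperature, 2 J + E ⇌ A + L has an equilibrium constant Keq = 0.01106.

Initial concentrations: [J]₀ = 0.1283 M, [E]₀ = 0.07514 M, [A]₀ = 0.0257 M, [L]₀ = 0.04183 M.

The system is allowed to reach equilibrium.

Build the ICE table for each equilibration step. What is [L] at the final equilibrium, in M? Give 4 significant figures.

[L]_eq = 0.01801 M

Q₀ = 0.8692 vs Keq = 0.01106 ⇒ Q>K, reverse
Step 1:
                  J         E         A         L
  I          0.1283   0.07514    0.0257   0.04183
  C         0.04764   0.02382  -0.02382  -0.02382
  E          0.1759   0.09896  0.001881   0.01801
  solve Keq expr → x = -0.02382; check Q = 0.01106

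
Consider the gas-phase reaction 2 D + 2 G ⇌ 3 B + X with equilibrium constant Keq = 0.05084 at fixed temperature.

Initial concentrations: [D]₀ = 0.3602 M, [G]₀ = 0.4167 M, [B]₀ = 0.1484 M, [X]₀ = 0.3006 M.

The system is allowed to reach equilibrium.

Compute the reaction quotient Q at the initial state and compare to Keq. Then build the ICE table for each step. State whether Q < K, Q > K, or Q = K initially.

Q₀ = 0.04361; Q < K (proceeds forward)

Q₀ = 0.04361 vs Keq = 0.05084 ⇒ Q<K, forward
Step 1:
                  D         G         B         X
  Initial    0.3602    0.4167    0.1484    0.3006
  Change  -0.003668 -0.003668  0.005503  0.001834
  Equil      0.3565     0.413    0.1539    0.3024
  solve Keq expr → x = 0.001834; check Q = 0.05084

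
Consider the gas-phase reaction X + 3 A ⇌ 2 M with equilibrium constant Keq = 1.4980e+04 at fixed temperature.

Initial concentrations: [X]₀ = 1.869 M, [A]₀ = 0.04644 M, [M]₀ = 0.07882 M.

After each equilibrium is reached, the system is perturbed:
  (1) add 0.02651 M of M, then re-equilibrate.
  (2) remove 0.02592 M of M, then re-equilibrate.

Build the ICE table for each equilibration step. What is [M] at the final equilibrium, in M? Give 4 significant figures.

Q₀ = 33.19 vs Keq = 1.4980e+04 ⇒ Q<K, forward
Step 1:
                   X          A          M
  init         1.869    0.04644    0.07882
  Δ         -0.01303    -0.0391    0.02607
  eq           1.856   0.007341     0.1049
  solve Keq expr → x = 0.01303; check Q = 1.4980e+04
Then add 0.02651 M of M.
Step 2:
                   X          A          M
  init         1.856   0.007341     0.1314
  Δ       3.8536e-04   0.001156 -7.7071e-04
  eq           1.856   0.008498     0.1306
  solve Keq expr → x = -3.8536e-04; check Q = 1.4980e+04
Then remove 0.02592 M of M.
Step 3:
                   X          A          M
  init         1.856   0.008498     0.1047
  Δ       -3.7647e-04  -0.001129 7.5293e-04
  eq           1.856   0.007368     0.1055
  solve Keq expr → x = 3.7647e-04; check Q = 1.4980e+04

[M]_eq = 0.1055 M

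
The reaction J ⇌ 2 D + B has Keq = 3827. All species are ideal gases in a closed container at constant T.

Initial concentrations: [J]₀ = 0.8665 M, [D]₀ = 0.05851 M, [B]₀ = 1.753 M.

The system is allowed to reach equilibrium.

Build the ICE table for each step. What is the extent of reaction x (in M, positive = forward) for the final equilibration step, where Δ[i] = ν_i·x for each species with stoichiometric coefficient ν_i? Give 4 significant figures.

x = 0.8643 M

Q₀ = 0.006926 vs Keq = 3827 ⇒ Q<K, forward
Step 1:
                  J         D         B
  Initial    0.8665   0.05851     1.753
  Change    -0.8643     1.729    0.8643
  Equil    0.002184     1.787     2.617
  solve Keq expr → x = 0.8643; check Q = 3827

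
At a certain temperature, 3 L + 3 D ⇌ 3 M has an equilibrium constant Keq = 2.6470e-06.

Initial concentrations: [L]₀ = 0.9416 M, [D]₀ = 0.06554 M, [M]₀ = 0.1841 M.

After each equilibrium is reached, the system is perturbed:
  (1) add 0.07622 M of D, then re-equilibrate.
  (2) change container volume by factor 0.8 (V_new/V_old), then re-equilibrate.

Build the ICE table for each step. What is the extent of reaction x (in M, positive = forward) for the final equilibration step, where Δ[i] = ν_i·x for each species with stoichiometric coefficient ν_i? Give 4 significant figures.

Q₀ = 26.55 vs Keq = 2.6470e-06 ⇒ Q>K, reverse
Step 1:
                  L         D         M
  I          0.9416   0.06554    0.1841
  C          0.1803    0.1803   -0.1803
  E           1.122    0.2458  0.003815
  solve Keq expr → x = -0.0601; check Q = 2.6470e-06
Then add 0.07622 M of D.
Step 2:
                  L         D         M
  I           1.122     0.322  0.003815
  C        -0.00116  -0.00116   0.00116
  E           1.121    0.3209  0.004975
  solve Keq expr → x = 3.8657e-04; check Q = 2.6470e-06
Then change container volume by factor 0.8 (V_new/V_old).
Step 3:
                  L         D         M
  I           1.401    0.4011  0.006218
  C       -0.001517 -0.001517  0.001517
  E           1.399    0.3996  0.007735
  solve Keq expr → x = 5.0561e-04; check Q = 2.6470e-06

x = 5.0561e-04 M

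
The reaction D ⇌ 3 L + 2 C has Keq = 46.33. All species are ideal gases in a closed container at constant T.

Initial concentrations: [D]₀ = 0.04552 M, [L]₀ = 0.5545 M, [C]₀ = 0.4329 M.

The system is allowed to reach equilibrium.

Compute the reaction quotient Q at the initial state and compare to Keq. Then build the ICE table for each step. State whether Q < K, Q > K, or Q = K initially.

Q₀ = 0.7019 vs Keq = 46.33 ⇒ Q<K, forward
Step 1:
                  D         L         C
  I         0.04552    0.5545    0.4329
  C        -0.04364    0.1309   0.08728
  E        0.001881    0.6854    0.5202
  solve Keq expr → x = 0.04364; check Q = 46.33

Q₀ = 0.7019; Q < K (proceeds forward)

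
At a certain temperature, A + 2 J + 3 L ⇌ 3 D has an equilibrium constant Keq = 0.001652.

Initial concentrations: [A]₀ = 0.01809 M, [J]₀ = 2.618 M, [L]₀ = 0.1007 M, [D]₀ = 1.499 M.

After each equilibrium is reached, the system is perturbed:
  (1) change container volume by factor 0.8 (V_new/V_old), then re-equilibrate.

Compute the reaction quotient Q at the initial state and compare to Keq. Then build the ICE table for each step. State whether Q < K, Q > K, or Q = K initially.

Q₀ = 2.6603e+04; Q > K (proceeds reverse)

Q₀ = 2.6603e+04 vs Keq = 0.001652 ⇒ Q>K, reverse
Step 1:
                   A          J          L          D
  I          0.01809      2.618     0.1007      1.499
  C           0.4097     0.8195      1.229     -1.229
  E           0.4278      3.437       1.33     0.2698
  solve Keq expr → x = -0.4097; check Q = 0.001652
Then change container volume by factor 0.8 (V_new/V_old).
Step 2:
                   A          J          L          D
  I           0.5348      4.297      1.662     0.3373
  C         -0.02036   -0.04071   -0.06107    0.06107
  E           0.5144      4.256      1.601     0.3983
  solve Keq expr → x = 0.02036; check Q = 0.001652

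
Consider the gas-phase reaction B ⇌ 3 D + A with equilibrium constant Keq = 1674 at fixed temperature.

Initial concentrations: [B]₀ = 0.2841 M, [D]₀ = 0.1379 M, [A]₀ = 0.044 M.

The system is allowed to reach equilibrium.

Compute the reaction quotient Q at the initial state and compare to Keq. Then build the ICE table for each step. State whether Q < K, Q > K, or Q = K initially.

Q₀ = 4.0614e-04 vs Keq = 1674 ⇒ Q<K, forward
Step 1:
                    B           D           A
  Initial      0.2841      0.1379       0.044
  Change      -0.2839      0.8517      0.2839
  Equil    1.8985e-04      0.9896      0.3279
  solve Keq expr → x = 0.2839; check Q = 1674

Q₀ = 4.0614e-04; Q < K (proceeds forward)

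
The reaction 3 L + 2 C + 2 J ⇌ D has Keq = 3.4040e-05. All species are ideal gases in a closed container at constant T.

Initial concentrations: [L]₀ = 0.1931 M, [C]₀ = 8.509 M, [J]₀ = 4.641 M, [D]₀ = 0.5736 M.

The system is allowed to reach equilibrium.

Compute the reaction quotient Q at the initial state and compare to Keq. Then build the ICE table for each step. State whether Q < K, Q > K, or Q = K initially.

Q₀ = 0.05108; Q > K (proceeds reverse)

Q₀ = 0.05108 vs Keq = 3.4040e-05 ⇒ Q>K, reverse
Step 1:
                   L          C          J          D
  init        0.1931      8.509      4.641     0.5736
  Δ             1.13     0.7534     0.7534    -0.3767
  eq           1.323      9.262      5.394     0.1969
  solve Keq expr → x = -0.3767; check Q = 3.4040e-05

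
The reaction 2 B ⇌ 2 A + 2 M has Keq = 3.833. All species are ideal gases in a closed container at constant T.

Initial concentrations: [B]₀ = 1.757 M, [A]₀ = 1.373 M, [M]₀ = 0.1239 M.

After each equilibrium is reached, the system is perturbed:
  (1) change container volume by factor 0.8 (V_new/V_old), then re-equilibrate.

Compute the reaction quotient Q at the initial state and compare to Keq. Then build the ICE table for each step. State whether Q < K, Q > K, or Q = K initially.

Q₀ = 0.009374; Q < K (proceeds forward)

Q₀ = 0.009374 vs Keq = 3.833 ⇒ Q<K, forward
Step 1:
                   B          A          M
  init         1.757      1.373     0.1239
  Δ          -0.7733     0.7733     0.7733
  eq          0.9837      2.146     0.8972
  solve Keq expr → x = 0.3867; check Q = 3.833
Then change container volume by factor 0.8 (V_new/V_old).
Step 2:
                   B          A          M
  init          1.23      2.683      1.122
  Δ           0.1064    -0.1064    -0.1064
  eq           1.336      2.577      1.015
  solve Keq expr → x = -0.0532; check Q = 3.833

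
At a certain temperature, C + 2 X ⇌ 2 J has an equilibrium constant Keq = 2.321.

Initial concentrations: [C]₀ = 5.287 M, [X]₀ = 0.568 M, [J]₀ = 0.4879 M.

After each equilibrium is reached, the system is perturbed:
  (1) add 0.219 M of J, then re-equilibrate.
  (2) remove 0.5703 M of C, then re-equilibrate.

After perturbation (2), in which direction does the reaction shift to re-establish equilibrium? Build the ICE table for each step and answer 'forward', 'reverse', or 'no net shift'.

Q₀ = 0.1396 vs Keq = 2.321 ⇒ Q<K, forward
Step 1:
                   C          X          J
  init         5.287      0.568     0.4879
  Δ          -0.1653    -0.3306     0.3306
  eq           5.122     0.2374     0.8185
  solve Keq expr → x = 0.1653; check Q = 2.321
Then add 0.219 M of J.
Step 2:
                   C          X          J
  init         5.122     0.2374      1.038
  Δ          0.02436    0.04871   -0.04871
  eq           5.146     0.2861     0.9888
  solve Keq expr → x = -0.02436; check Q = 2.321
Then remove 0.5703 M of C.
Step 3:
                   C          X          J
  init         4.576     0.2861     0.9888
  Δ          0.00654    0.01308   -0.01308
  eq           4.582     0.2992     0.9757
  solve Keq expr → x = -0.00654; check Q = 2.321

Direction: reverse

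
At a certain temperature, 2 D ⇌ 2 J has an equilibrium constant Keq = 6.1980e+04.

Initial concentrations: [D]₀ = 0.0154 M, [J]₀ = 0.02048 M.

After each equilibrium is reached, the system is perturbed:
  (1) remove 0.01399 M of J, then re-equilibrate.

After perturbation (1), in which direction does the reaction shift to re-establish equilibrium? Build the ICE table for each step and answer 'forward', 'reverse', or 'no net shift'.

Direction: forward

Q₀ = 1.769 vs Keq = 6.1980e+04 ⇒ Q<K, forward
Step 1:
                    D           J
  I            0.0154     0.02048
  C          -0.01526     0.01526
  E        1.4354e-04     0.03574
  solve Keq expr → x = 0.007628; check Q = 6.1980e+04
Then remove 0.01399 M of J.
Step 2:
                    D           J
  I        1.4354e-04     0.02175
  C       -5.5969e-05  5.5969e-05
  E        8.7575e-05      0.0218
  solve Keq expr → x = 2.7985e-05; check Q = 6.1980e+04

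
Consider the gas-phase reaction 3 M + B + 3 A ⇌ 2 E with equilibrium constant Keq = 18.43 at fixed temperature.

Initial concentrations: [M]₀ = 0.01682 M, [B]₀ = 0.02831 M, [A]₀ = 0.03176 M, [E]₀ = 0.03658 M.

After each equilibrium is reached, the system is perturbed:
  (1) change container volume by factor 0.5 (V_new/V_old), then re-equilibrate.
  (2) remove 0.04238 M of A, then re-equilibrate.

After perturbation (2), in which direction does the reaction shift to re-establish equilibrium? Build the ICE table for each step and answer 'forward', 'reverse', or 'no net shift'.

Direction: reverse

Q₀ = 3.1005e+08 vs Keq = 18.43 ⇒ Q>K, reverse
Step 1:
                   M          B          A          E
  Initial    0.01682    0.02831    0.03176    0.03658
  Change     0.05421    0.01807    0.05421   -0.03614
  Equil      0.07103    0.04638    0.08597 4.4114e-04
  solve Keq expr → x = -0.01807; check Q = 18.43
Then change container volume by factor 0.5 (V_new/V_old).
Step 2:
                   M          B          A          E
  Initial     0.1421    0.09276     0.1719 8.8229e-04
  Change   -0.005351  -0.001784  -0.005351   0.003568
  Equil       0.1367    0.09098     0.1666    0.00445
  solve Keq expr → x = 0.001784; check Q = 18.43
Then remove 0.04238 M of A.
Step 3:
                   M          B          A          E
  Initial     0.1367    0.09098     0.1242    0.00445
  Change    0.002144 7.1467e-04   0.002144  -0.001429
  Equil       0.1388    0.09169     0.1263   0.003021
  solve Keq expr → x = -7.1467e-04; check Q = 18.43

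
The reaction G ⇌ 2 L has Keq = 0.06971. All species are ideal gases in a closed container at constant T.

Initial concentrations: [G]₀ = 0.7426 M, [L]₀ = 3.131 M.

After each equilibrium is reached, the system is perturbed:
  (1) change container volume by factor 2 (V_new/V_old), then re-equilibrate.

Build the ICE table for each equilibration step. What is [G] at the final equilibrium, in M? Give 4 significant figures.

[G]_eq = 1.021 M

Q₀ = 13.2 vs Keq = 0.06971 ⇒ Q>K, reverse
Step 1:
                  G         L
  I          0.7426     3.131
  C           1.373    -2.747
  E           2.116    0.3841
  solve Keq expr → x = -1.373; check Q = 0.06971
Then change container volume by factor 2 (V_new/V_old).
Step 2:
                  G         L
  I           1.058     0.192
  C        -0.03735   0.07471
  E           1.021    0.2667
  solve Keq expr → x = 0.03735; check Q = 0.06971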